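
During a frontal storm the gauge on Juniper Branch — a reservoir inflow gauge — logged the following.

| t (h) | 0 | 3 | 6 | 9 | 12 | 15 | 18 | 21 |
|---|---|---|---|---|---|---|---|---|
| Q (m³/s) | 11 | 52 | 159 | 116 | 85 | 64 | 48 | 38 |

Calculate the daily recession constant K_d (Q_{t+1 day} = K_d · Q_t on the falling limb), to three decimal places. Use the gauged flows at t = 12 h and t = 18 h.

K_d ≈ 0.102

Between t = 12 h and t = 18 h the flow falls from 85 to 48 m³/s over 2×3 h = 6 h.
Per-interval ratio K = (48/85)^(1/2) = 0.7515; K_d = K^(24/3) = 0.102.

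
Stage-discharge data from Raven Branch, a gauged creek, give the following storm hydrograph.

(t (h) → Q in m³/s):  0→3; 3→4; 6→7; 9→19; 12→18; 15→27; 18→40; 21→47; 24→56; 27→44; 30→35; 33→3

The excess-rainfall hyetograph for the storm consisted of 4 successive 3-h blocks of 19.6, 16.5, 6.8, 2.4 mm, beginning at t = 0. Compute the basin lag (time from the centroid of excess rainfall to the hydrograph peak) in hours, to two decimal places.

t_L ≈ 20.03 h

Centroid of excess rainfall: t_c = Σ P_i·t̄_i / ΣP_i = 3.9702 h (block centres at 1.5, 4.5, 7.5, 10.5 h).
Hydrograph peak occurs at t = 24 h, so basin lag t_L = 24 − 3.9702 = 20.03 h.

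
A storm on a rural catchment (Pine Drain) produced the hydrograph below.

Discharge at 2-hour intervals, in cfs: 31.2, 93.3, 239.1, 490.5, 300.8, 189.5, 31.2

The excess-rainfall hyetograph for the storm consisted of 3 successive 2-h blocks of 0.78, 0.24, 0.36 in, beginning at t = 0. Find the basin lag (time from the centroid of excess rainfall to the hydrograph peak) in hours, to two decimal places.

Centroid of excess rainfall: t_c = Σ P_i·t̄_i / ΣP_i = 2.3913 h (block centres at 1, 3, 5 h).
Hydrograph peak occurs at t = 6 h, so basin lag t_L = 6 − 2.3913 = 3.61 h.

t_L ≈ 3.61 h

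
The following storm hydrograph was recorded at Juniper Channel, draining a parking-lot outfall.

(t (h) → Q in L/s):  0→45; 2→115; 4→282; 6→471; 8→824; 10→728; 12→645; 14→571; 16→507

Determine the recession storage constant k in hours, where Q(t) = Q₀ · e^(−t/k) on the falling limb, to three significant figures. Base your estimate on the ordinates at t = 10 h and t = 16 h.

On the falling limb, Q drops from 728 to 507 L/s between t = 10 h and t = 16 h (Δt = 6 h).
k = −Δt / ln(Q₂/Q₁) = −6 / ln(507/728) = 16.6 h.

k ≈ 16.6 h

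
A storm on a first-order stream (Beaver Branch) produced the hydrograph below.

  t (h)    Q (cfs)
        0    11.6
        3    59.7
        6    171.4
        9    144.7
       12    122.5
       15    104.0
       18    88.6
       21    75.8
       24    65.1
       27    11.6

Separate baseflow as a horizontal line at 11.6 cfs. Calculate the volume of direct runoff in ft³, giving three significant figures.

V ≈ 7.98 × 10^6 ft³

Direct-runoff ordinates (Q − Q_b): 0.0, 48.1, 159.8, 133.1, 110.9, 92.4, 77.0, 64.2, 53.5, 0.0 cfs.
ΣQ_DR = 739.0 cfs.
With Δt = 3 h = 10800 s, V = ΣQ_DR · Δt = 739.0 × 10800 = 7.98 × 10^6 ft³.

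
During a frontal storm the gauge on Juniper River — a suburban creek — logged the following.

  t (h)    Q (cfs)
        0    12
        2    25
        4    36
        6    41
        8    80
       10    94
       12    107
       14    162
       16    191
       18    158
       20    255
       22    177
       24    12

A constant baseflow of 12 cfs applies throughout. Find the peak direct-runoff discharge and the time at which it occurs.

Q_p = 243.0 cfs at t = 20 h

Subtracting baseflow gives direct-runoff ordinates: 0.0, 13.0, 24.0, 29.0, 68.0, 82.0, 95.0, 150.0, 179.0, 146.0, 243.0, 165.0, 0.0 cfs.
The maximum is 243.0 cfs, occurring at the reading for t = 20 h.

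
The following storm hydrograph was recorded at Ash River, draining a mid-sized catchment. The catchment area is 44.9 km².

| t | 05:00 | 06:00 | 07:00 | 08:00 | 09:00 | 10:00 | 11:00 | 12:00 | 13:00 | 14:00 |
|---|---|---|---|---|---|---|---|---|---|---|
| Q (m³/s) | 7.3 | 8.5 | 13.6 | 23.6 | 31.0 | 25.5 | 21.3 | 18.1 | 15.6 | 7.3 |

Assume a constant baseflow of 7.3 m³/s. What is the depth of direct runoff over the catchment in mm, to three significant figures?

d ≈ 7.92 mm

Direct runoff: 0.0, 1.2, 6.3, 16.3, 23.7, 18.2, 14.0, 10.8, 8.3, 0.0 m³/s; ΣQ_DR = 98.80 m³/s.
V = ΣQ_DR · Δt = 98.80 × 3600 s = 3.557 × 10^5 m³.
Over A = 44.9 km², depth = V / A = 7.92 mm.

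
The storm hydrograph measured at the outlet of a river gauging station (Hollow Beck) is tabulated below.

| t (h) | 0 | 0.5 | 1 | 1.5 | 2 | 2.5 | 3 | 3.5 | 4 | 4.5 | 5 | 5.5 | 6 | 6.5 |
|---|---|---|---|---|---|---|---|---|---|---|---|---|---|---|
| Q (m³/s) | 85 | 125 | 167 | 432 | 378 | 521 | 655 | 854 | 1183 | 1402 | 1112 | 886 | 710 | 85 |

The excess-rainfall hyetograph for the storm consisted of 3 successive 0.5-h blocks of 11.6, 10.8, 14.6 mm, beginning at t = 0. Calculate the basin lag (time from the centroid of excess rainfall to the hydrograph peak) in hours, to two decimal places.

t_L ≈ 3.71 h

Centroid of excess rainfall: t_c = Σ P_i·t̄_i / ΣP_i = 0.7905 h (block centres at 0.25, 0.75, 1.25 h).
Hydrograph peak occurs at t = 4.5 h, so basin lag t_L = 4.5 − 0.7905 = 3.71 h.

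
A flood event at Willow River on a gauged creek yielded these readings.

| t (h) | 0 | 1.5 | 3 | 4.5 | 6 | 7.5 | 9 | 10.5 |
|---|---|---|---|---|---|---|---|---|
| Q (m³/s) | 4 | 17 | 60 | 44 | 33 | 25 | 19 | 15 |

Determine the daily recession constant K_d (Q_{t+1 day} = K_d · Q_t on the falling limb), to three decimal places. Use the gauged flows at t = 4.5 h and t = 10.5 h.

K_d ≈ 0.014

Between t = 4.5 h and t = 10.5 h the flow falls from 44 to 15 m³/s over 4×1.5 h = 6 h.
Per-interval ratio K = (15/44)^(1/4) = 0.7641; K_d = K^(24/1.5) = 0.014.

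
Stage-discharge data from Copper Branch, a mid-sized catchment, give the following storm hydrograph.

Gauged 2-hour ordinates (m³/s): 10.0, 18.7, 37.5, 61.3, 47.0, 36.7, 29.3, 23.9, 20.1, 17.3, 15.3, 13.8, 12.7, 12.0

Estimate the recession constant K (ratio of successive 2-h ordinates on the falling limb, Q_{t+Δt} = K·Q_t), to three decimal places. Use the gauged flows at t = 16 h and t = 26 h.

K ≈ 0.902

Using the recession-limb readings at t = 16 h and t = 26 h: Q falls from 20.1 to 12.0 m³/s over 5 intervals.
K = (Q₂/Q₁)^(1/5) = (12.0/20.1)^(1/5) = 0.902.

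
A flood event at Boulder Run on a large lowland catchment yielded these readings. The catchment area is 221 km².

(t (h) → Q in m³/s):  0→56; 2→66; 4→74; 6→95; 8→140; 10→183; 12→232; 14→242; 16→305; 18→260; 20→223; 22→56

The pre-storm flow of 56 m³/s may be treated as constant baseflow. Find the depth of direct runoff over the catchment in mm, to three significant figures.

Direct runoff: 0.0, 10.0, 18.0, 39.0, 84.0, 127.0, 176.0, 186.0, 249.0, 204.0, 167.0, 0.0 m³/s; ΣQ_DR = 1260 m³/s.
V = ΣQ_DR · Δt = 1260 × 7200 s = 9.072 × 10^6 m³.
Over A = 221 km², depth = V / A = 41.0 mm.

d ≈ 41.0 mm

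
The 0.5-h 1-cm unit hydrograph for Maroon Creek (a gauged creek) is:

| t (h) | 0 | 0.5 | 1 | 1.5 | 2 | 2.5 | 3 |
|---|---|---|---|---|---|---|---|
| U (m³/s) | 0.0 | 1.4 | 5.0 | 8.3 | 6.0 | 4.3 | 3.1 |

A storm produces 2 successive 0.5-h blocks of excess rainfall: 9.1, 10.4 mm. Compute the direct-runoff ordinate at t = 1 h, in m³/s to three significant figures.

By discrete convolution, Q_j = Σ (P_i / 10 mm) · U_{j−i}.
At t = 1 h (j=2): Q = (9.1/10)·5.0 + (10.4/10)·1.4 = 6.01 m³/s.

Q ≈ 6.01 m³/s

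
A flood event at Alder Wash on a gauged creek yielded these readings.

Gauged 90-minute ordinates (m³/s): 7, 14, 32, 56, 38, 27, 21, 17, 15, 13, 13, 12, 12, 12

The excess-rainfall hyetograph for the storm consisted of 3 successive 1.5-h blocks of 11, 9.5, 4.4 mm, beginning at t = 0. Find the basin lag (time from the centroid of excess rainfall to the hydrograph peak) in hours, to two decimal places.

Centroid of excess rainfall: t_c = Σ P_i·t̄_i / ΣP_i = 1.8524 h (block centres at 0.75, 2.25, 3.75 h).
Hydrograph peak occurs at t = 4.5 h, so basin lag t_L = 4.5 − 1.8524 = 2.65 h.

t_L ≈ 2.65 h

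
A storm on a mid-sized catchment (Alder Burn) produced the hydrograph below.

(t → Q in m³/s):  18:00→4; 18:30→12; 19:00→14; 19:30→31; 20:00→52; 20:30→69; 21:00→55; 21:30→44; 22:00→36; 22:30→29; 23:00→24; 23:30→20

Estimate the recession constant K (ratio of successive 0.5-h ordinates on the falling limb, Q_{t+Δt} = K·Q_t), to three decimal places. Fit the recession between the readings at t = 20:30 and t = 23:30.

K ≈ 0.814

Using the recession-limb readings at t = 20:30 and t = 23:30: Q falls from 69 to 20 m³/s over 6 intervals.
K = (Q₂/Q₁)^(1/6) = (20/69)^(1/6) = 0.814.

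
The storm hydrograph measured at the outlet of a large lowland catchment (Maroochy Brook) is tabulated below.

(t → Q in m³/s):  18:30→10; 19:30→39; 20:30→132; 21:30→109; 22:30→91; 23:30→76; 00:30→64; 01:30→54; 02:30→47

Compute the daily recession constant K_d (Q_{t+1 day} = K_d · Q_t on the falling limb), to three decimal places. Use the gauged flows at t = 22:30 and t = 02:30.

Between t = 22:30 and t = 02:30 the flow falls from 91 to 47 m³/s over 4×1 h = 4 h.
Per-interval ratio K = (47/91)^(1/4) = 0.8477; K_d = K^(24/1) = 0.019.

K_d ≈ 0.019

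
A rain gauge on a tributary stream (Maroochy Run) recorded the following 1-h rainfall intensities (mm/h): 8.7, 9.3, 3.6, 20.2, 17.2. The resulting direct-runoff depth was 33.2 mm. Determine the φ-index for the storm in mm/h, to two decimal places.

Only the 4 blocks with intensity above φ contribute runoff: 8.7, 9.3, 20.2, 17.2 mm/h.
Σ(I−φ)·Δt = d  ⇒  (8.7+9.3+20.2+17.2 − 4φ)·1 = 33.2
φ = (55.40 − 33.2/1) / 4 = 5.55 mm/h.

φ ≈ 5.55 mm/h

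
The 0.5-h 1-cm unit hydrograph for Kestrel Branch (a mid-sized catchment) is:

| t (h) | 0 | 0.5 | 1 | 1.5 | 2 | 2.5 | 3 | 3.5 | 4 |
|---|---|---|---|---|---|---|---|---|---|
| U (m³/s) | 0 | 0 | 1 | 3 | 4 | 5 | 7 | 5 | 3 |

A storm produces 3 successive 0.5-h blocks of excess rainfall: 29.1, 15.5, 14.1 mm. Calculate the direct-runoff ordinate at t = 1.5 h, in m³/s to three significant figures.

Q ≈ 10.3 m³/s

By discrete convolution, Q_j = Σ (P_i / 10 mm) · U_{j−i}.
At t = 1.5 h (j=3): Q = (29.1/10)·3 + (15.5/10)·1 + (14.1/10)·0 = 10.3 m³/s.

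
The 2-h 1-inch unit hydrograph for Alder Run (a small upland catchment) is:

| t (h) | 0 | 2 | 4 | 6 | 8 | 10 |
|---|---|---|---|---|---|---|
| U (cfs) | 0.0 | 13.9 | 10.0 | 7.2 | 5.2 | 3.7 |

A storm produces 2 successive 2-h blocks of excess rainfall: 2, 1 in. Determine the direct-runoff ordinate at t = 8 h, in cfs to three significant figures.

By discrete convolution, Q_j = Σ (P_i / 1 in) · U_{j−i}.
At t = 8 h (j=4): Q = (2/1)·5.2 + (1/1)·7.2 = 17.6 cfs.

Q ≈ 17.6 cfs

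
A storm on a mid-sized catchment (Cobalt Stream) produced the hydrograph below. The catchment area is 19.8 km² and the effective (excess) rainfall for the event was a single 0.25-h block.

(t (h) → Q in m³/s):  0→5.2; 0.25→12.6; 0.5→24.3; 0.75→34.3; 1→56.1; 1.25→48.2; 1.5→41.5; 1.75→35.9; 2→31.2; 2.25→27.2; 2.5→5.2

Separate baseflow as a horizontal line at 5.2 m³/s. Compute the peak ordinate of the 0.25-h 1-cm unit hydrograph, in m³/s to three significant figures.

U_p ≈ 42.3 m³/s

Direct runoff: 0.0, 7.4, 19.1, 29.1, 50.9, 43.0, 36.3, 30.7, 26.0, 22.0, 0.0 m³/s; ΣQ_DR = 264.5 m³/s, peak = 50.9 m³/s.
Runoff depth d = ΣQ_DR·Δt / A = 264.5 × 900 / (19.8 km²) = 12.02 mm.
The 1-cm UH is the DRH scaled by (10 mm)/d, so U_p = 50.9 × 10/12.02 = 42.3 m³/s.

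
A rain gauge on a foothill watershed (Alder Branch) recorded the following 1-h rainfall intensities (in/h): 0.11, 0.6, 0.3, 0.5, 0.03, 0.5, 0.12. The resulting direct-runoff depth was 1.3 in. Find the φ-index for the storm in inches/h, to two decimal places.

φ ≈ 0.15 in/h

Only the 4 blocks with intensity above φ contribute runoff: 0.6, 0.3, 0.5, 0.5 in/h.
Σ(I−φ)·Δt = d  ⇒  (0.6+0.3+0.5+0.5 − 4φ)·1 = 1.3
φ = (1.900 − 1.3/1) / 4 = 0.15 in/h.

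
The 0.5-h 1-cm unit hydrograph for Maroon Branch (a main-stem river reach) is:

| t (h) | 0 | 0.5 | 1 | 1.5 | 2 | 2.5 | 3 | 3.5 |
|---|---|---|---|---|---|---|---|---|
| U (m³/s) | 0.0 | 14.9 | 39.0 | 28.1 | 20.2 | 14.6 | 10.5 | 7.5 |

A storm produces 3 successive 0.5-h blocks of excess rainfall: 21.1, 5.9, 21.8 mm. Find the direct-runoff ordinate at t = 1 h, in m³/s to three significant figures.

Q ≈ 91.1 m³/s

By discrete convolution, Q_j = Σ (P_i / 10 mm) · U_{j−i}.
At t = 1 h (j=2): Q = (21.1/10)·39.0 + (5.9/10)·14.9 + (21.8/10)·0.0 = 91.1 m³/s.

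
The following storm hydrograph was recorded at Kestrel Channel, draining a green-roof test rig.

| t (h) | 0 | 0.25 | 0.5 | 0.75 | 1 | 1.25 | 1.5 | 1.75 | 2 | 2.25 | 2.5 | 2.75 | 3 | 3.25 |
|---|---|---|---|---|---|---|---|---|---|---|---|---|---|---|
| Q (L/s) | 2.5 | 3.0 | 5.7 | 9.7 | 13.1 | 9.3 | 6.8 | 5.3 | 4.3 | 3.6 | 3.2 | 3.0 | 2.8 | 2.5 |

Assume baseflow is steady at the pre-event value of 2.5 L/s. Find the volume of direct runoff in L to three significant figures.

V ≈ 35800 L

Direct-runoff ordinates (Q − Q_b): 0.0, 0.5, 3.2, 7.2, 10.6, 6.8, 4.3, 2.8, 1.8, 1.1, 0.7, 0.5, 0.3, 0.0 L/s.
ΣQ_DR = 39.80 L/s.
With Δt = 0.25 h = 900 s, V = ΣQ_DR · Δt = 39.80 × 900 = 35800 L.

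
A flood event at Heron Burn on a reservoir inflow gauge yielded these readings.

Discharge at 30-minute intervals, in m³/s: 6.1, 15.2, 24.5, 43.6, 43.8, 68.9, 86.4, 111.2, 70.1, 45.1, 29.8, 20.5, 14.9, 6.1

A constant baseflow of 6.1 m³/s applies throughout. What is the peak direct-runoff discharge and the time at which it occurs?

Subtracting baseflow gives direct-runoff ordinates: 0.0, 9.1, 18.4, 37.5, 37.7, 62.8, 80.3, 105.1, 64.0, 39.0, 23.7, 14.4, 8.8, 0.0 m³/s.
The maximum is 105.1 m³/s, occurring at the reading for t = 3.5 h.

Q_p = 105.1 m³/s at t = 3.5 h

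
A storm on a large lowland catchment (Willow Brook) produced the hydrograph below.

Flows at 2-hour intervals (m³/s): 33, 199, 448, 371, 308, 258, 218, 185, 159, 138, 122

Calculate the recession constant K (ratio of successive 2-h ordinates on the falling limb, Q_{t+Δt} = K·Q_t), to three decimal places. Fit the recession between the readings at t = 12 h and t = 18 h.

K ≈ 0.859

Using the recession-limb readings at t = 12 h and t = 18 h: Q falls from 218 to 138 m³/s over 3 intervals.
K = (Q₂/Q₁)^(1/3) = (138/218)^(1/3) = 0.859.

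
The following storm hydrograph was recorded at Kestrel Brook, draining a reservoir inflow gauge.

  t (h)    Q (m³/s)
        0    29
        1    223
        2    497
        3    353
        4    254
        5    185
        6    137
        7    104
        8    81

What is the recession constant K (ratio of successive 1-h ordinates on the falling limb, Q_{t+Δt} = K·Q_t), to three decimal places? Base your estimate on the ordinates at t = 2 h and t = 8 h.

Using the recession-limb readings at t = 2 h and t = 8 h: Q falls from 497 to 81 m³/s over 6 intervals.
K = (Q₂/Q₁)^(1/6) = (81/497)^(1/6) = 0.739.

K ≈ 0.739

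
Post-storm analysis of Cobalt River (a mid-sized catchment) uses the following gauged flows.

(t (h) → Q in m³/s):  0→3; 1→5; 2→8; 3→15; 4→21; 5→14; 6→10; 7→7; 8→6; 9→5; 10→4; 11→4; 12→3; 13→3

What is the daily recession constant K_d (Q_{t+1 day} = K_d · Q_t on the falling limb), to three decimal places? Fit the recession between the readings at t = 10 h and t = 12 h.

Between t = 10 h and t = 12 h the flow falls from 4 to 3 m³/s over 2×1 h = 2 h.
Per-interval ratio K = (3/4)^(1/2) = 0.8660; K_d = K^(24/1) = 0.032.

K_d ≈ 0.032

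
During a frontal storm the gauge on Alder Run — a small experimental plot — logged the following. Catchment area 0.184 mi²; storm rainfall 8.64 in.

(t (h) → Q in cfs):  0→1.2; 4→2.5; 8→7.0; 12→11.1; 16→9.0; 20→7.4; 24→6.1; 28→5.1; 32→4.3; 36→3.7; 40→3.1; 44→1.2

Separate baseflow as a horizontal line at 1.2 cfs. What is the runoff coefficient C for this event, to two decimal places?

C ≈ 0.18

ΣQ_DR = 47.30 cfs; V = ΣQ_DR·Δt = 6.811 × 10^5 ft³.
Runoff depth d = V / A = 1.593 in.
C = d / P = 1.593 / 8.64 = 0.18.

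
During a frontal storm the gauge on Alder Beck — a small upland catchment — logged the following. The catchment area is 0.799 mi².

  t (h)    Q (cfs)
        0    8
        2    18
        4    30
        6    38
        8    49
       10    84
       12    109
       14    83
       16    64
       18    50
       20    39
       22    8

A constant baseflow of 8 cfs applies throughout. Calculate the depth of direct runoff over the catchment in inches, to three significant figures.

Direct runoff: 0.0, 10.0, 22.0, 30.0, 41.0, 76.0, 101.0, 75.0, 56.0, 42.0, 31.0, 0.0 cfs; ΣQ_DR = 484.0 cfs.
V = ΣQ_DR · Δt = 484.0 × 7200 s = 3.485 × 10^6 ft³.
Over A = 0.799 mi², depth = V / A = 1.88 in.

d ≈ 1.88 in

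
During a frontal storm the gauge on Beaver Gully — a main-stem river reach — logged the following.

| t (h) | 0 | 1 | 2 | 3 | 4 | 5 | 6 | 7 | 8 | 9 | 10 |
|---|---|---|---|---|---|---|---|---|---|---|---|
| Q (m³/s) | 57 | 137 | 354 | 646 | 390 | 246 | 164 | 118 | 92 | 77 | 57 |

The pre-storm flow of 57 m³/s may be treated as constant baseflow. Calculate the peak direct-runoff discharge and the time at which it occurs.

Subtracting baseflow gives direct-runoff ordinates: 0.0, 80.0, 297.0, 589.0, 333.0, 189.0, 107.0, 61.0, 35.0, 20.0, 0.0 m³/s.
The maximum is 589.0 m³/s, occurring at the reading for t = 3 h.

Q_p = 589.0 m³/s at t = 3 h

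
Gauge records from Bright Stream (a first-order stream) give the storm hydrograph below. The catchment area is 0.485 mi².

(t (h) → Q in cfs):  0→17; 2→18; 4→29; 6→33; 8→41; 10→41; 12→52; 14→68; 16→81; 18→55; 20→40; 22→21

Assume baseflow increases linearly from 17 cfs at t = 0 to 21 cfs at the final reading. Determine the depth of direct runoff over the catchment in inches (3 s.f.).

d ≈ 1.71 in

Direct runoff: 0.00, 0.64, 11.27, 14.91, 22.55, 22.18, 32.82, 48.45, 61.09, 34.73, 19.36, 0.00 cfs; ΣQ_DR = 268.0 cfs.
V = ΣQ_DR · Δt = 268.0 × 7200 s = 1.930 × 10^6 ft³.
Over A = 0.485 mi², depth = V / A = 1.71 in.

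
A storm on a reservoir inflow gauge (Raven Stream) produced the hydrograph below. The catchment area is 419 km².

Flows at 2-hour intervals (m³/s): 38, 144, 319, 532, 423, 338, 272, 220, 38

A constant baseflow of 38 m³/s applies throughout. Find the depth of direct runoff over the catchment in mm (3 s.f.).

Direct runoff: 0.0, 106.0, 281.0, 494.0, 385.0, 300.0, 234.0, 182.0, 0.0 m³/s; ΣQ_DR = 1982 m³/s.
V = ΣQ_DR · Δt = 1982 × 7200 s = 1.427 × 10^7 m³.
Over A = 419 km², depth = V / A = 34.1 mm.

d ≈ 34.1 mm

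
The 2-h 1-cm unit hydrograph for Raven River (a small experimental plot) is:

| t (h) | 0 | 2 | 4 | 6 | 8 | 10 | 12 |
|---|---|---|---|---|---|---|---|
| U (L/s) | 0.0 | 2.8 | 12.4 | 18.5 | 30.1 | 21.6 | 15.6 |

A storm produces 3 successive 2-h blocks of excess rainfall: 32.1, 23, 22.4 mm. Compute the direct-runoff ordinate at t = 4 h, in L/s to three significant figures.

By discrete convolution, Q_j = Σ (P_i / 10 mm) · U_{j−i}.
At t = 4 h (j=2): Q = (32.1/10)·12.4 + (23/10)·2.8 + (22.4/10)·0.0 = 46.2 L/s.

Q ≈ 46.2 L/s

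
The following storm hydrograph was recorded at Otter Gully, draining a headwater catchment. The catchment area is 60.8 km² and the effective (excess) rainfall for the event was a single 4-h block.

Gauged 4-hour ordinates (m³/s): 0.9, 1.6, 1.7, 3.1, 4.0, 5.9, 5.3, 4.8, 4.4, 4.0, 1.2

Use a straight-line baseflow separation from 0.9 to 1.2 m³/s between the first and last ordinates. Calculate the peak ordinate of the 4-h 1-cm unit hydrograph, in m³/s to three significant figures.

U_p ≈ 8.08 m³/s

Direct runoff: 0.00, 0.67, 0.74, 2.11, 2.98, 4.85, 4.22, 3.69, 3.26, 2.83, 0.00 m³/s; ΣQ_DR = 25.35 m³/s, peak = 4.85 m³/s.
Runoff depth d = ΣQ_DR·Δt / A = 25.35 × 14400 / (60.8 km²) = 6.004 mm.
The 1-cm UH is the DRH scaled by (10 mm)/d, so U_p = 4.85 × 10/6.004 = 8.08 m³/s.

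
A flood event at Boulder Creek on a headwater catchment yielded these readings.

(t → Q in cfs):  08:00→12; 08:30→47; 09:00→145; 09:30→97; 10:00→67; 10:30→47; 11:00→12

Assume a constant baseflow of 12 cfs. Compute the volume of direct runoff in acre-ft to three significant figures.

V ≈ 14.2 acre-ft

Direct-runoff ordinates (Q − Q_b): 0.0, 35.0, 133.0, 85.0, 55.0, 35.0, 0.0 cfs.
ΣQ_DR = 343.0 cfs.
With Δt = 0.5 h = 1800 s, V = ΣQ_DR · Δt = 343.0 × 1800 = 6.17 × 10^5 ft³ = 14.2 acre-ft.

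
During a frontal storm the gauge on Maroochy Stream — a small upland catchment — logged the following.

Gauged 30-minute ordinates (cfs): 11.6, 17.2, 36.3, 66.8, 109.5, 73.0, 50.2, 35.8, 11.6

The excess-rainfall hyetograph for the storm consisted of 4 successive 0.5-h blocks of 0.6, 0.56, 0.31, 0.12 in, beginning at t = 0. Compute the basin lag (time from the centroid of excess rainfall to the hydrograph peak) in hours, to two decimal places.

Centroid of excess rainfall: t_c = Σ P_i·t̄_i / ΣP_i = 0.7343 h (block centres at 0.25, 0.75, 1.25, 1.75 h).
Hydrograph peak occurs at t = 2 h, so basin lag t_L = 2 − 0.7343 = 1.27 h.

t_L ≈ 1.27 h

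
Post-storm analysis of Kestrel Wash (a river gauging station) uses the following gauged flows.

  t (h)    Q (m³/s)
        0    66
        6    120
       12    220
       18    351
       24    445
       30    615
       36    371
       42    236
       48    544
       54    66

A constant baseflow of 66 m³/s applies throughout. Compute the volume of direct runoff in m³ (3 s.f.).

V ≈ 5.13 × 10^7 m³

Direct-runoff ordinates (Q − Q_b): 0.0, 54.0, 154.0, 285.0, 379.0, 549.0, 305.0, 170.0, 478.0, 0.0 m³/s.
ΣQ_DR = 2374 m³/s.
With Δt = 6 h = 21600 s, V = ΣQ_DR · Δt = 2374 × 21600 = 5.13 × 10^7 m³.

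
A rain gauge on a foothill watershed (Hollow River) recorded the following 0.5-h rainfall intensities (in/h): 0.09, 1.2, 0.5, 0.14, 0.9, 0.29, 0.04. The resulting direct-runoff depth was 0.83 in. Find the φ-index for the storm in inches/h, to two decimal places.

φ ≈ 0.31 in/h

Only the 3 blocks with intensity above φ contribute runoff: 1.2, 0.5, 0.9 in/h.
Σ(I−φ)·Δt = d  ⇒  (1.2+0.5+0.9 − 3φ)·0.5 = 0.83
φ = (2.600 − 0.83/0.5) / 3 = 0.31 in/h.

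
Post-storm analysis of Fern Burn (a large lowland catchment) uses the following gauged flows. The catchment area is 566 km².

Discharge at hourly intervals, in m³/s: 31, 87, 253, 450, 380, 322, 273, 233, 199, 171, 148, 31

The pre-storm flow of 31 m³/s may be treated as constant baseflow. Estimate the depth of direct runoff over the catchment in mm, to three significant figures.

Direct runoff: 0.0, 56.0, 222.0, 419.0, 349.0, 291.0, 242.0, 202.0, 168.0, 140.0, 117.0, 0.0 m³/s; ΣQ_DR = 2206 m³/s.
V = ΣQ_DR · Δt = 2206 × 3600 s = 7.942 × 10^6 m³.
Over A = 566 km², depth = V / A = 14.0 mm.

d ≈ 14.0 mm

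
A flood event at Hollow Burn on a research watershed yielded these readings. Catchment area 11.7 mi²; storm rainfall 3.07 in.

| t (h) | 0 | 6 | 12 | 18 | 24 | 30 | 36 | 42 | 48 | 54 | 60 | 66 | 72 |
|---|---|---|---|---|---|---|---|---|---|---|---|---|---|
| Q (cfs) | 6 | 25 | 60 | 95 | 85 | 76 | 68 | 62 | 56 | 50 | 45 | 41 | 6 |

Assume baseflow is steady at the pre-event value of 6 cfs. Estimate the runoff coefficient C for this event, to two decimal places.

ΣQ_DR = 597.0 cfs; V = ΣQ_DR·Δt = 1.290 × 10^7 ft³.
Runoff depth d = V / A = 0.4744 in.
C = d / P = 0.4744 / 3.07 = 0.15.

C ≈ 0.15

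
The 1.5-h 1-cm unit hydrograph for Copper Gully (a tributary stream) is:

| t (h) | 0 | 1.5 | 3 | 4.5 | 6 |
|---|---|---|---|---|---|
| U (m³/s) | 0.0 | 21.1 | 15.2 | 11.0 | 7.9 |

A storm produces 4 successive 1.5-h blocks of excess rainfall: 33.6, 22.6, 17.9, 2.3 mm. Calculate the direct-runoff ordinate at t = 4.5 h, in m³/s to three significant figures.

Q ≈ 109 m³/s

By discrete convolution, Q_j = Σ (P_i / 10 mm) · U_{j−i}.
At t = 4.5 h (j=3): Q = (33.6/10)·11.0 + (22.6/10)·15.2 + (17.9/10)·21.1 + (2.3/10)·0.0 = 109 m³/s.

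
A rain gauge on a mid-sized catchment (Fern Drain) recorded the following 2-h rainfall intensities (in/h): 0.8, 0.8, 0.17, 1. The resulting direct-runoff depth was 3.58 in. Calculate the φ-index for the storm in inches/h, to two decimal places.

Only the 3 blocks with intensity above φ contribute runoff: 0.8, 0.8, 1 in/h.
Σ(I−φ)·Δt = d  ⇒  (0.8+0.8+1 − 3φ)·2 = 3.58
φ = (2.600 − 3.58/2) / 3 = 0.27 in/h.

φ ≈ 0.27 in/h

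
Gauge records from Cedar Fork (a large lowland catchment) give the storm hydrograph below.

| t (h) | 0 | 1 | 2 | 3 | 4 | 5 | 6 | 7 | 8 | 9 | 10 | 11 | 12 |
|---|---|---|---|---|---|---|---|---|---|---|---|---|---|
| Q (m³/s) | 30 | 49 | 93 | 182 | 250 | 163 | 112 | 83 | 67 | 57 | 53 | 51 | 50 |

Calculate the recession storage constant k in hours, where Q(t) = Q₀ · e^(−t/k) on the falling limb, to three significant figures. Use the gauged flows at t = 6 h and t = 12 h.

k ≈ 7.44 h

On the falling limb, Q drops from 112 to 50 m³/s between t = 6 h and t = 12 h (Δt = 6 h).
k = −Δt / ln(Q₂/Q₁) = −6 / ln(50/112) = 7.44 h.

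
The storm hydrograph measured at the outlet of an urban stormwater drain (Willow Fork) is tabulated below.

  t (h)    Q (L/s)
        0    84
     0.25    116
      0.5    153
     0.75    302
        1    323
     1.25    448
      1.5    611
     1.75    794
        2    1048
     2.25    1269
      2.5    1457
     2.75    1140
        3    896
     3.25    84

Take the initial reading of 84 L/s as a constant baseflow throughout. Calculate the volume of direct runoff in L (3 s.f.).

Direct-runoff ordinates (Q − Q_b): 0.0, 32.0, 69.0, 218.0, 239.0, 364.0, 527.0, 710.0, 964.0, 1185.0, 1373.0, 1056.0, 812.0, 0.0 L/s.
ΣQ_DR = 7549 L/s.
With Δt = 0.25 h = 900 s, V = ΣQ_DR · Δt = 7549 × 900 = 6.79 × 10^6 L.

V ≈ 6.79 × 10^6 L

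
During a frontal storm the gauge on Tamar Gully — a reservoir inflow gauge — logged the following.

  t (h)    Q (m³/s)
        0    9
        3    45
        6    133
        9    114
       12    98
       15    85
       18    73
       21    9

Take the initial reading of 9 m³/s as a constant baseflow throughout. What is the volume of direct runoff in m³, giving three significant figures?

Direct-runoff ordinates (Q − Q_b): 0.0, 36.0, 124.0, 105.0, 89.0, 76.0, 64.0, 0.0 m³/s.
ΣQ_DR = 494.0 m³/s.
With Δt = 3 h = 10800 s, V = ΣQ_DR · Δt = 494.0 × 10800 = 5.34 × 10^6 m³.

V ≈ 5.34 × 10^6 m³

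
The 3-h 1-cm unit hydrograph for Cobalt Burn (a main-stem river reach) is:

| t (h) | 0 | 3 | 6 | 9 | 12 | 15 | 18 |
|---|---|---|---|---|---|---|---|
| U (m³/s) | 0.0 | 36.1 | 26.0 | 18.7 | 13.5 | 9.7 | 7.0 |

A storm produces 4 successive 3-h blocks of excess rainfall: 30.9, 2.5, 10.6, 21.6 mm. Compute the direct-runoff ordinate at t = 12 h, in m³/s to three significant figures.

Q ≈ 152 m³/s

By discrete convolution, Q_j = Σ (P_i / 10 mm) · U_{j−i}.
At t = 12 h (j=4): Q = (30.9/10)·13.5 + (2.5/10)·18.7 + (10.6/10)·26.0 + (21.6/10)·36.1 = 152 m³/s.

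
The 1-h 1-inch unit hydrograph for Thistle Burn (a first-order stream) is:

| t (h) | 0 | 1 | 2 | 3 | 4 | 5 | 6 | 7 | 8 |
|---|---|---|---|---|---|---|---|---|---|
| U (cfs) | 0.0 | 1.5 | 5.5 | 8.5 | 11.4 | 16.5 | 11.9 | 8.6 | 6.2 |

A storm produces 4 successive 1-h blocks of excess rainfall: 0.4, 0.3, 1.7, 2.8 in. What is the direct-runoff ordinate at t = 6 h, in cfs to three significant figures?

Q ≈ 52.9 cfs

By discrete convolution, Q_j = Σ (P_i / 1 in) · U_{j−i}.
At t = 6 h (j=6): Q = (0.4/1)·11.9 + (0.3/1)·16.5 + (1.7/1)·11.4 + (2.8/1)·8.5 = 52.9 cfs.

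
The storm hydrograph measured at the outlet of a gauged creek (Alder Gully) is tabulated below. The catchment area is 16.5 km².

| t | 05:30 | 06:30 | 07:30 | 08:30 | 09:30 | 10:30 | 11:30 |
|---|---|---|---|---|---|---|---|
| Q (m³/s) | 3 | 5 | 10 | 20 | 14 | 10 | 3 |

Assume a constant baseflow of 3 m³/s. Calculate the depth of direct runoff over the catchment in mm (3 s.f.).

d ≈ 9.60 mm

Direct runoff: 0.0, 2.0, 7.0, 17.0, 11.0, 7.0, 0.0 m³/s; ΣQ_DR = 44.00 m³/s.
V = ΣQ_DR · Δt = 44.00 × 3600 s = 1.584 × 10^5 m³.
Over A = 16.5 km², depth = V / A = 9.60 mm.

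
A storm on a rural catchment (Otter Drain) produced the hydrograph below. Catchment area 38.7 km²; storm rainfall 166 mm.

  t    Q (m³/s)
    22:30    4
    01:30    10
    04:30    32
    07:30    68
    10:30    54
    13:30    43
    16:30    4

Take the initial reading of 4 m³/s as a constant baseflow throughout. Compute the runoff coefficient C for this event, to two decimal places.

C ≈ 0.31

ΣQ_DR = 187.0 m³/s; V = ΣQ_DR·Δt = 2.020 × 10^6 m³.
Runoff depth d = V / A = 52.19 mm.
C = d / P = 52.19 / 166 = 0.31.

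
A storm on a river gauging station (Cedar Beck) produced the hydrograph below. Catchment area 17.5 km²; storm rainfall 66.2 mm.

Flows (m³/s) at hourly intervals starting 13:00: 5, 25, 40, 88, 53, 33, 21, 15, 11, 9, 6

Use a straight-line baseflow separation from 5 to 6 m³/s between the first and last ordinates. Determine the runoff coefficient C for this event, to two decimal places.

C ≈ 0.76

ΣQ_DR = 245.5 m³/s; V = ΣQ_DR·Δt = 8.838 × 10^5 m³.
Runoff depth d = V / A = 50.50 mm.
C = d / P = 50.50 / 66.2 = 0.76.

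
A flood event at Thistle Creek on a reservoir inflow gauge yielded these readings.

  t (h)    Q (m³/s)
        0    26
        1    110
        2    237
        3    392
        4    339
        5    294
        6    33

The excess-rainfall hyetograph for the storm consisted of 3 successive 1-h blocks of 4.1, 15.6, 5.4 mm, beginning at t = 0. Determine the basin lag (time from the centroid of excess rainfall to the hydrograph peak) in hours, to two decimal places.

t_L ≈ 1.45 h

Centroid of excess rainfall: t_c = Σ P_i·t̄_i / ΣP_i = 1.5518 h (block centres at 0.5, 1.5, 2.5 h).
Hydrograph peak occurs at t = 3 h, so basin lag t_L = 3 − 1.5518 = 1.45 h.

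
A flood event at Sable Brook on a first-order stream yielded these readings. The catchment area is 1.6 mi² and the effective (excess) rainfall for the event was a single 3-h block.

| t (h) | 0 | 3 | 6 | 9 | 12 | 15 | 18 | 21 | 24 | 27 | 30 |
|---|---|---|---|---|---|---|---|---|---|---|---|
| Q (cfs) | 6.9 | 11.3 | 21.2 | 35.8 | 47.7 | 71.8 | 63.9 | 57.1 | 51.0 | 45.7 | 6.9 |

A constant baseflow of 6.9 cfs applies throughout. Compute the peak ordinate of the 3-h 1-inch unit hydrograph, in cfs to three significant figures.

U_p ≈ 65.0 cfs

Direct runoff: 0.0, 4.4, 14.3, 28.9, 40.8, 64.9, 57.0, 50.2, 44.1, 38.8, 0.0 cfs; ΣQ_DR = 343.4 cfs, peak = 64.9 cfs.
Runoff depth d = ΣQ_DR·Δt / A = 343.4 × 10800 / (1.6 mi²) = 0.9977 in.
The 1-inch UH is the DRH scaled by (1 in)/d, so U_p = 64.9 × 1/0.9977 = 65.0 cfs.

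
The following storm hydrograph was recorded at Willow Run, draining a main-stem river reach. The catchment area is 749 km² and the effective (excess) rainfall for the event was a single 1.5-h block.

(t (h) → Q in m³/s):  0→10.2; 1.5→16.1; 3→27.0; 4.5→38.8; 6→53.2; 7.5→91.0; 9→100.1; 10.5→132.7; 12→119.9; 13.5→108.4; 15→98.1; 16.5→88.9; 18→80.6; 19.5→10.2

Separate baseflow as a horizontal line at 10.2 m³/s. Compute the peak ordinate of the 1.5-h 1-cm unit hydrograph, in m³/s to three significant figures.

Direct runoff: 0.0, 5.9, 16.8, 28.6, 43.0, 80.8, 89.9, 122.5, 109.7, 98.2, 87.9, 78.7, 70.4, 0.0 m³/s; ΣQ_DR = 832.4 m³/s, peak = 122.5 m³/s.
Runoff depth d = ΣQ_DR·Δt / A = 832.4 × 5400 / (749 km²) = 6.001 mm.
The 1-cm UH is the DRH scaled by (10 mm)/d, so U_p = 122.5 × 10/6.001 = 204 m³/s.

U_p ≈ 204 m³/s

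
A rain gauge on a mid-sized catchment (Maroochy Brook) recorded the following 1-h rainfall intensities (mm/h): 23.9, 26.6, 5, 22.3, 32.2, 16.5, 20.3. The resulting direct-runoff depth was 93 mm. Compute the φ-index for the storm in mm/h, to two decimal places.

Only the 6 blocks with intensity above φ contribute runoff: 23.9, 26.6, 22.3, 32.2, 16.5, 20.3 mm/h.
Σ(I−φ)·Δt = d  ⇒  (23.9+26.6+22.3+32.2+16.5+20.3 − 6φ)·1 = 93
φ = (141.8 − 93/1) / 6 = 8.13 mm/h.

φ ≈ 8.13 mm/h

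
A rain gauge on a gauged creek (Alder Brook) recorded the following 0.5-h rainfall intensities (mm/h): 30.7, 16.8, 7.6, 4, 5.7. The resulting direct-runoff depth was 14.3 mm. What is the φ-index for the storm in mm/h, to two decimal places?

Only the 2 blocks with intensity above φ contribute runoff: 30.7, 16.8 mm/h.
Σ(I−φ)·Δt = d  ⇒  (30.7+16.8 − 2φ)·0.5 = 14.3
φ = (47.50 − 14.3/0.5) / 2 = 9.45 mm/h.

φ ≈ 9.45 mm/h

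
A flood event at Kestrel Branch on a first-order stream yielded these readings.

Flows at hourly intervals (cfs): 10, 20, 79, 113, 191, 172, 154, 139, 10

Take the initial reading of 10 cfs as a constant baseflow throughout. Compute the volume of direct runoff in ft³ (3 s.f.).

Direct-runoff ordinates (Q − Q_b): 0.0, 10.0, 69.0, 103.0, 181.0, 162.0, 144.0, 129.0, 0.0 cfs.
ΣQ_DR = 798.0 cfs.
With Δt = 1 h = 3600 s, V = ΣQ_DR · Δt = 798.0 × 3600 = 2.87 × 10^6 ft³.

V ≈ 2.87 × 10^6 ft³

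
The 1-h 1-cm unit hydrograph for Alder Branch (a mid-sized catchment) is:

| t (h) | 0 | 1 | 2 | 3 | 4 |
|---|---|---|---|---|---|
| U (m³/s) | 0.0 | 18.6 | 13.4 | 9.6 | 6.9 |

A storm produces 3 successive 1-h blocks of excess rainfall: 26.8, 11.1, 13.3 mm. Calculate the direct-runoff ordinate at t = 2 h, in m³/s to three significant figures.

Q ≈ 56.6 m³/s

By discrete convolution, Q_j = Σ (P_i / 10 mm) · U_{j−i}.
At t = 2 h (j=2): Q = (26.8/10)·13.4 + (11.1/10)·18.6 + (13.3/10)·0.0 = 56.6 m³/s.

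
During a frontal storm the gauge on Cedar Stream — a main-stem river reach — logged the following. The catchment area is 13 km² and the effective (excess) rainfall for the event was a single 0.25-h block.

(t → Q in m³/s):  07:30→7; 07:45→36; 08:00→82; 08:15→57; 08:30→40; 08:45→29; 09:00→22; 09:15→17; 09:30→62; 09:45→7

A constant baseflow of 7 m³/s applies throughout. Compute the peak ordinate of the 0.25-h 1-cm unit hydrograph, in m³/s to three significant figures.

Direct runoff: 0.0, 29.0, 75.0, 50.0, 33.0, 22.0, 15.0, 10.0, 55.0, 0.0 m³/s; ΣQ_DR = 289.0 m³/s, peak = 75.0 m³/s.
Runoff depth d = ΣQ_DR·Δt / A = 289.0 × 900 / (13 km²) = 20.01 mm.
The 1-cm UH is the DRH scaled by (10 mm)/d, so U_p = 75.0 × 10/20.01 = 37.5 m³/s.

U_p ≈ 37.5 m³/s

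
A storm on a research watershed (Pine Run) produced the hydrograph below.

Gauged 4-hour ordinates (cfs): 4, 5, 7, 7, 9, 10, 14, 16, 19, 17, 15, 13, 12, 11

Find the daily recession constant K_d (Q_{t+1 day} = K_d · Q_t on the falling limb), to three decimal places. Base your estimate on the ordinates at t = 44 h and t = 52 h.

K_d ≈ 0.606

Between t = 44 h and t = 52 h the flow falls from 13 to 11 cfs over 2×4 h = 8 h.
Per-interval ratio K = (11/13)^(1/2) = 0.9199; K_d = K^(24/4) = 0.606.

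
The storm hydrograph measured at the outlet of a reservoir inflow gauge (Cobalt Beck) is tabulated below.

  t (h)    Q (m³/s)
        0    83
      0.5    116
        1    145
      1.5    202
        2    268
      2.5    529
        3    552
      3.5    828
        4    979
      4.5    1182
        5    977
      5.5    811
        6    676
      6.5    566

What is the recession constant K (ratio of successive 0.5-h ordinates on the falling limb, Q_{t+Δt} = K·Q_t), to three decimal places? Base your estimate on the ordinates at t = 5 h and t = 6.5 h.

Using the recession-limb readings at t = 5 h and t = 6.5 h: Q falls from 977 to 566 m³/s over 3 intervals.
K = (Q₂/Q₁)^(1/3) = (566/977)^(1/3) = 0.834.

K ≈ 0.834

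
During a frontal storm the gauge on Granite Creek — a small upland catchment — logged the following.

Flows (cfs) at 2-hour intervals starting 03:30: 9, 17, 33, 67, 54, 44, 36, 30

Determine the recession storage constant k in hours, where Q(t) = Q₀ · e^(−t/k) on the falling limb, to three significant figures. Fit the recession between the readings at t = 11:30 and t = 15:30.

On the falling limb, Q drops from 54 to 36 cfs between t = 11:30 and t = 15:30 (Δt = 4 h).
k = −Δt / ln(Q₂/Q₁) = −4 / ln(36/54) = 9.87 h.

k ≈ 9.87 h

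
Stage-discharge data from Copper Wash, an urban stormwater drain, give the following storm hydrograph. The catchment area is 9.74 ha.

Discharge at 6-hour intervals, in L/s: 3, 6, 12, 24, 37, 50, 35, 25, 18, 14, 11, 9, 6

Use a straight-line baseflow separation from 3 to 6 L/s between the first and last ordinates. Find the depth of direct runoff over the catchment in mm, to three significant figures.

d ≈ 42.5 mm

Direct runoff: 0.00, 2.75, 8.50, 20.25, 33.00, 45.75, 30.50, 20.25, 13.00, 8.75, 5.50, 3.25, 0.00 L/s; ΣQ_DR = 191.5 L/s.
V = ΣQ_DR · Δt = 191.5 × 21600 s = 4.136 × 10^6 L.
Over A = 9.74 ha, depth = V / A = 42.5 mm.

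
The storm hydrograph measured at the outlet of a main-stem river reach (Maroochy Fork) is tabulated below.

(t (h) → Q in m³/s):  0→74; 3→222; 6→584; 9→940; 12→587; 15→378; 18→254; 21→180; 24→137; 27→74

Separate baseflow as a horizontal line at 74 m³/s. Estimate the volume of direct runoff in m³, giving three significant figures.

Direct-runoff ordinates (Q − Q_b): 0.0, 148.0, 510.0, 866.0, 513.0, 304.0, 180.0, 106.0, 63.0, 0.0 m³/s.
ΣQ_DR = 2690 m³/s.
With Δt = 3 h = 10800 s, V = ΣQ_DR · Δt = 2690 × 10800 = 2.91 × 10^7 m³.

V ≈ 2.91 × 10^7 m³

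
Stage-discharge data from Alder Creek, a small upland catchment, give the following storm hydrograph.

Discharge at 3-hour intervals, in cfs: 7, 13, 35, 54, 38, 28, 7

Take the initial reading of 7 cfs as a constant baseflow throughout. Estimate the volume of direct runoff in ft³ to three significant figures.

Direct-runoff ordinates (Q − Q_b): 0.0, 6.0, 28.0, 47.0, 31.0, 21.0, 0.0 cfs.
ΣQ_DR = 133.0 cfs.
With Δt = 3 h = 10800 s, V = ΣQ_DR · Δt = 133.0 × 10800 = 1.44 × 10^6 ft³.

V ≈ 1.44 × 10^6 ft³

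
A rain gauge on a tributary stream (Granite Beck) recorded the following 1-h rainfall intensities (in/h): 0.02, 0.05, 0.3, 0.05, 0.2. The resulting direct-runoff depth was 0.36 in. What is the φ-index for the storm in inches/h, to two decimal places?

φ ≈ 0.07 in/h

Only the 2 blocks with intensity above φ contribute runoff: 0.3, 0.2 in/h.
Σ(I−φ)·Δt = d  ⇒  (0.3+0.2 − 2φ)·1 = 0.36
φ = (0.5000 − 0.36/1) / 2 = 0.07 in/h.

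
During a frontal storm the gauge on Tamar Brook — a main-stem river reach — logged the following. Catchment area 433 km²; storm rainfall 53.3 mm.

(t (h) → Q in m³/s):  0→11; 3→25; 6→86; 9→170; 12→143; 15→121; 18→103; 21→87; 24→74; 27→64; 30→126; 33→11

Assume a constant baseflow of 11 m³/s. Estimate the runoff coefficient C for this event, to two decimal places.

ΣQ_DR = 889.0 m³/s; V = ΣQ_DR·Δt = 9.601 × 10^6 m³.
Runoff depth d = V / A = 22.17 mm.
C = d / P = 22.17 / 53.3 = 0.42.

C ≈ 0.42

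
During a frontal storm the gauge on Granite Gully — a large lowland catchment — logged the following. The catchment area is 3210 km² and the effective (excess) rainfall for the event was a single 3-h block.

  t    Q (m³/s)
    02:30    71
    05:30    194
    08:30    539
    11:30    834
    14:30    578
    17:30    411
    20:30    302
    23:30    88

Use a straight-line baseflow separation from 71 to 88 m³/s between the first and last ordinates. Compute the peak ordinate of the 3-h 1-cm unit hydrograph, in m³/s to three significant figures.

U_p ≈ 943 m³/s

Direct runoff: 0.00, 120.57, 463.14, 755.71, 497.29, 327.86, 216.43, 0.00 m³/s; ΣQ_DR = 2381 m³/s, peak = 755.71 m³/s.
Runoff depth d = ΣQ_DR·Δt / A = 2381 × 10800 / (3210 km²) = 8.011 mm.
The 1-cm UH is the DRH scaled by (10 mm)/d, so U_p = 755.71 × 10/8.011 = 943 m³/s.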